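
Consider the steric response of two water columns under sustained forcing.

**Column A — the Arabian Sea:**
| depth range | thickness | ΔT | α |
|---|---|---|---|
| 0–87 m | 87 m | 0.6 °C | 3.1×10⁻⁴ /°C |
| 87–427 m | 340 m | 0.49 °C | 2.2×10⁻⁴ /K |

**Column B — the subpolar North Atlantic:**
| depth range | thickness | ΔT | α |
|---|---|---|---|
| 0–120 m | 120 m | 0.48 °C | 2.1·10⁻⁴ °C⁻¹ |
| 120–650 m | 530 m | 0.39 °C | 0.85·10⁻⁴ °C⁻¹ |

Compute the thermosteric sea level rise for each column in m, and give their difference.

A Layer 1: 87 × 0.6 × 3.1×10⁻⁴ = 0.016182 m
A 87–427 m: 0.49 × 2.2×10⁻⁴ × 340 = 0.036652 m
A total: 0.052834 m
B 0.48 × 2.1×10⁻⁴ × 120 = 0.012096 m
B Layer 2: 0.39 × 0.85×10⁻⁴ × 530 = 0.0175695 m
B total: 0.0296655 m
Difference: 0.052834 − 0.0296655 = 0.0231685 m

Δh_A ≈ 0.053 m, Δh_B ≈ 0.030 m; difference ≈ 0.023 m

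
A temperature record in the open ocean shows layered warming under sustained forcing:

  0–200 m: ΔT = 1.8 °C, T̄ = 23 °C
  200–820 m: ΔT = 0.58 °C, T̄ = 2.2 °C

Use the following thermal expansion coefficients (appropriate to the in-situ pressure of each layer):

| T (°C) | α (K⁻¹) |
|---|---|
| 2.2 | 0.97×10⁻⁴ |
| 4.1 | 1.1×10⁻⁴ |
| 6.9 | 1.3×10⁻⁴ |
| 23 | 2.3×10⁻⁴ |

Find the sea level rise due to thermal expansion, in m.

Δh = 0.118 m

Layer 1 at 23 °C → α = 2.3×10⁻⁴ K⁻¹
Layer 2 at 2.2 °C → α = 0.97×10⁻⁴ K⁻¹
200 × 2.3×10⁻⁴ × 1.8 = 0.08280 m
620 × 0.58 × 0.97×10⁻⁴ = 0.0348812 m
Δh = 0.08280 + 0.0348812 = 0.1176812 m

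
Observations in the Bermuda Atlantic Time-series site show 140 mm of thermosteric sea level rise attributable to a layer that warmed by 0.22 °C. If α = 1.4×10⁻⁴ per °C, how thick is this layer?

H = Δh/(αΔT) = 0.14 / (1.4×10⁻⁴ × 0.22) ≈ 4545 m

H ≈ 4500 m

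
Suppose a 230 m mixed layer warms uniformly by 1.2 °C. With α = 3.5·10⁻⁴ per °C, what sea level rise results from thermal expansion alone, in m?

Δh ≈ 0.0966 m

Δh = αΔT·H = 3.5×10⁻⁴ × 1.2 × 230 = 0.09660 m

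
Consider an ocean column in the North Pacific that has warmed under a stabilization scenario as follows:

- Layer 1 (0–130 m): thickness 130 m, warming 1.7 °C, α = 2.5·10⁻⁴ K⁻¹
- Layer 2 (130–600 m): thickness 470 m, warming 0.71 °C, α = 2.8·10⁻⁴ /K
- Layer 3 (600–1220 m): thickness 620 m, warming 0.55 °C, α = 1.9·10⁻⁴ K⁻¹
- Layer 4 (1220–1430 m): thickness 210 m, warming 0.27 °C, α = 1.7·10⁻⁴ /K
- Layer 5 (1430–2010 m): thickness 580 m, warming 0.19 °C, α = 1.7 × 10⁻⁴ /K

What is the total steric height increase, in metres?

Layer 1: 2.5×10⁻⁴ × 1.7 × 130 = 0.05525 m
130–600 m: 0.71 × 2.8×10⁻⁴ × 470 = 0.093436 m
600–1220 m: 1.9×10⁻⁴ × 0.55 × 620 = 0.06479 m
1220–1430 m: 0.27 × 210 × 1.7×10⁻⁴ = 0.009639 m
Layer 5: 0.19 × 1.7×10⁻⁴ × 580 = 0.018734 m
Δh = 0.05525 + 0.093436 + 0.06479 + 0.009639 + 0.018734 = 0.241849 m ≈ 0.24 m

0.24 m of thermosteric rise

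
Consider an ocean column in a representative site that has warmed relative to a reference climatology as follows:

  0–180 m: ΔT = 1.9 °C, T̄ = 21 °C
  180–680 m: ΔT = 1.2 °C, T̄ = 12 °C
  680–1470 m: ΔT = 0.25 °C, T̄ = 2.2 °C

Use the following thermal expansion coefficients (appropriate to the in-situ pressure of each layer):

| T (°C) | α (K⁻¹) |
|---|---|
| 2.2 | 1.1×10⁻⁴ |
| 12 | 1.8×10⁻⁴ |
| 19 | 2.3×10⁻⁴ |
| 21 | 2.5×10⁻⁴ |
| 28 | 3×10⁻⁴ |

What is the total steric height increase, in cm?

Layer 1 at 21 °C → α = 2.5×10⁻⁴ K⁻¹
Layer 2 at 12 °C → α = 1.8×10⁻⁴ K⁻¹
Layer 3 at 2.2 °C → α = 1.1×10⁻⁴ K⁻¹
Layer 1: 180 × 1.9 × 2.5×10⁻⁴ = 0.08550 m
180–680 m: 1.2 × 500 × 1.8×10⁻⁴ = 0.10800 m
0.25 × 1.1×10⁻⁴ × 790 = 0.021725 m
Δh = 0.08550 + 0.10800 + 0.021725 = 0.215225 m ≈ 21.5 cm

21.5 cm of thermosteric rise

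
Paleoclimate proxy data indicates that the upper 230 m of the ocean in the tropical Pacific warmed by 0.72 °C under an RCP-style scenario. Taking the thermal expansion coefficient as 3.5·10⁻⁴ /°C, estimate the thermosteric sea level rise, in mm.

Δh = 58 mm

Δh = αΔT·H = 3.5×10⁻⁴ × 0.72 × 230 = 0.05796 m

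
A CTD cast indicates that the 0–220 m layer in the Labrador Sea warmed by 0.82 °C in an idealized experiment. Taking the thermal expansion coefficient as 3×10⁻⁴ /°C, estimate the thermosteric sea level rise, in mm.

54.1 mm

Δh = αΔT·H = 3×10⁻⁴ × 0.82 × 220 = 0.05412 m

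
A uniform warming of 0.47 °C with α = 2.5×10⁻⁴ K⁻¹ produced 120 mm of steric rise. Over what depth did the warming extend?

H = Δh/(αΔT) = 0.12 / (2.5×10⁻⁴ × 0.47) ≈ 1021 m

1020 m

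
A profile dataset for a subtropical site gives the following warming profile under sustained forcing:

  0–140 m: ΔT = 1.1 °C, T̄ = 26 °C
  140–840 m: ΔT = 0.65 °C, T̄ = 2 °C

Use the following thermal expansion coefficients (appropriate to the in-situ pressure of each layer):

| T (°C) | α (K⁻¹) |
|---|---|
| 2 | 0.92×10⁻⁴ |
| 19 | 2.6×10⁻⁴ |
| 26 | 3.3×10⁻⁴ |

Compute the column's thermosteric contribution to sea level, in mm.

Layer 1 at 26 °C → α = 3.3×10⁻⁴ K⁻¹
Layer 2 at 2 °C → α = 0.92×10⁻⁴ K⁻¹
0–140 m: 140 × 1.1 × 3.3×10⁻⁴ = 0.05082 m
140–840 m: 0.92×10⁻⁴ × 700 × 0.65 = 0.04186 m
Δh = 0.05082 + 0.04186 = 0.09268 m ≈ 93 mm

93 mm of thermosteric rise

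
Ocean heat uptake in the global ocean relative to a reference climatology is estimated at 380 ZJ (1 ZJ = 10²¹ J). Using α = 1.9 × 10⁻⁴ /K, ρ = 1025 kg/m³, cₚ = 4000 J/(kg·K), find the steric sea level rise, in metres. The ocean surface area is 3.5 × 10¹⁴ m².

Δh = 0.0503 m

Per unit area: Q = 380×10²¹ / (3.5×10¹⁴) ≈ 1.086×10⁹ J/m²
Δh = αQ/(ρcₚ) = 1.9×10⁻⁴ × 1.086×10⁹ / (1025 × 4000) ≈ 0.050327 m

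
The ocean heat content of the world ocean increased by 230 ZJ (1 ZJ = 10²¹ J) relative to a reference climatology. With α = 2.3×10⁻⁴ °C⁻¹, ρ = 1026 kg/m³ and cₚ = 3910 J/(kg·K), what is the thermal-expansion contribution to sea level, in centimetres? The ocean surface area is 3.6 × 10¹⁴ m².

Per unit area: Q = 230×10²¹ / (3.6×10¹⁴) ≈ 6.389×10⁸ J/m²
Δh = αQ/(ρcₚ) = 2.3×10⁻⁴ × 6.389×10⁸ / (1026 × 3910) ≈ 0.03663 m

3.66 cm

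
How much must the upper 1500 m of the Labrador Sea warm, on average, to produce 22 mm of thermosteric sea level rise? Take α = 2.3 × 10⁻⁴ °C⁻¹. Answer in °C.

ΔT = Δh/(αH) = 0.022 / (2.3×10⁻⁴ × 1500) ≈ 0.06377 °C

about 0.064 °C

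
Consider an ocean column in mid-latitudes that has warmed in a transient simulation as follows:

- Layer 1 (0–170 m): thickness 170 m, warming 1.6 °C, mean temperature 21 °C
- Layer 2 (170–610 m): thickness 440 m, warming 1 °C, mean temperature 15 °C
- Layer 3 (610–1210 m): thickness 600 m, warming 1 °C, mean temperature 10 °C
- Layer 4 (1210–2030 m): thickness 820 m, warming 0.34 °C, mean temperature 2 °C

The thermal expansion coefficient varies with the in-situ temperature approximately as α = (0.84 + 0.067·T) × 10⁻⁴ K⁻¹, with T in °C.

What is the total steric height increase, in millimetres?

Layer 1: α = (0.84 + 0.067×21)×10⁻⁴ = 2.247×10⁻⁴ K⁻¹
Layer 2: α = (0.84 + 0.067×15)×10⁻⁴ = 1.845×10⁻⁴ K⁻¹
Layer 3: α = (0.84 + 0.067×10)×10⁻⁴ = 1.51×10⁻⁴ K⁻¹
Layer 4: α = (0.84 + 0.067×2)×10⁻⁴ = 0.974×10⁻⁴ K⁻¹
Layer 1: 170 × 1.6 × 2.247×10⁻⁴ = 0.0611184 m
1 × 1.845×10⁻⁴ × 440 = 0.08118 m
1 × 600 × 1.51×10⁻⁴ = 0.09060 m
1210–2030 m: 820 × 0.34 × 0.974×10⁻⁴ = 0.02715512 m
Δh = 0.0611184 + 0.08118 + 0.09060 + 0.02715512 = 0.26005352 m ≈ 260 mm

260 mm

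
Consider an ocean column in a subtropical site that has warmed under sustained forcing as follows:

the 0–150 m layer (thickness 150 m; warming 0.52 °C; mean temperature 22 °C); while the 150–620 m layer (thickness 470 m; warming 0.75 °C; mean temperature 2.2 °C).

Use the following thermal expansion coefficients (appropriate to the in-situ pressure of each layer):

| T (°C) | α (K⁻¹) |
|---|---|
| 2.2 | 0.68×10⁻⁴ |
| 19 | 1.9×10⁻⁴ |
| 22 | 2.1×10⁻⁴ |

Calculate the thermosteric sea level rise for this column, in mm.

Layer 1 at 22 °C → α = 2.1×10⁻⁴ K⁻¹
Layer 2 at 2.2 °C → α = 0.68×10⁻⁴ K⁻¹
0.52 × 150 × 2.1×10⁻⁴ = 0.01638 m
150–620 m: 0.75 × 470 × 0.68×10⁻⁴ = 0.02397 m
Δh = 0.01638 + 0.02397 = 0.04035 m

about 40.4 mm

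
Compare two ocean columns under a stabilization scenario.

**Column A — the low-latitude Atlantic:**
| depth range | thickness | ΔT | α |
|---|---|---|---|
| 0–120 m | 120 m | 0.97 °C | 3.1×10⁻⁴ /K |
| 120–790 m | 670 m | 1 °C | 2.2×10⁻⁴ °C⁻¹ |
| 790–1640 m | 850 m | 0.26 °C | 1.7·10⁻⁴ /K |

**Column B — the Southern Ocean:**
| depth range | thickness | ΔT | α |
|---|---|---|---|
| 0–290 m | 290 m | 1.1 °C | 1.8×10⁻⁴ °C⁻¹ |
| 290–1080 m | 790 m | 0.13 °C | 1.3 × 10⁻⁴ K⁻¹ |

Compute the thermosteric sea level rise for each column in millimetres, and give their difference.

A: 220 mm; B: 71 mm; difference 150 mm

A 0–120 m: 0.97 × 3.1×10⁻⁴ × 120 = 0.036084 m
A 670 × 1 × 2.2×10⁻⁴ = 0.14740 m
A Layer 3: 0.26 × 1.7×10⁻⁴ × 850 = 0.03757 m
A total: 0.221054 m
B Layer 1: 290 × 1.8×10⁻⁴ × 1.1 = 0.05742 m
B Layer 2: 1.3×10⁻⁴ × 790 × 0.13 = 0.013351 m
B total: 0.070771 m
Difference: 0.221054 − 0.070771 = 0.150283 m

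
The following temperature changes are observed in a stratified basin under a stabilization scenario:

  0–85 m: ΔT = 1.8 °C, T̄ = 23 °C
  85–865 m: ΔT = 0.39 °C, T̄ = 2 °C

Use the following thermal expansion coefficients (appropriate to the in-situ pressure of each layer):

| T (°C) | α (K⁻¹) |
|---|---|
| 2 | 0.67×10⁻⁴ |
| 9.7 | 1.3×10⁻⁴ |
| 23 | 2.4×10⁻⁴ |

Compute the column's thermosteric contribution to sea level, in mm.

Δh = 57 mm

Layer 1 at 23 °C → α = 2.4×10⁻⁴ K⁻¹
Layer 2 at 2 °C → α = 0.67×10⁻⁴ K⁻¹
Layer 1: 2.4×10⁻⁴ × 85 × 1.8 = 0.03672 m
0.39 × 0.67×10⁻⁴ × 780 = 0.0203814 m
Δh = 0.03672 + 0.0203814 = 0.0571014 m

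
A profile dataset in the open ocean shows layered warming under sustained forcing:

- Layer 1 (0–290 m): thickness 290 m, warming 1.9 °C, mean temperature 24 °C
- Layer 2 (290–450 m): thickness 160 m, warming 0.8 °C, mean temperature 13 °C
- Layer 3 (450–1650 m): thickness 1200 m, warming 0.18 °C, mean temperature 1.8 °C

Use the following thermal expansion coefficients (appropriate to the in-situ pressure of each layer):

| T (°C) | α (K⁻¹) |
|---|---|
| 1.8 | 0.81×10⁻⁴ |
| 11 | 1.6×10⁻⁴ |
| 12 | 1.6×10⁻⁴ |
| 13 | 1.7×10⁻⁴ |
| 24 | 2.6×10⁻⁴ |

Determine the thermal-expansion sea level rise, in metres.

0.183 m of thermosteric rise

Layer 1 at 24 °C → α = 2.6×10⁻⁴ K⁻¹
Layer 2 at 13 °C → α = 1.7×10⁻⁴ K⁻¹
Layer 3 at 1.8 °C → α = 0.81×10⁻⁴ K⁻¹
0–290 m: 290 × 2.6×10⁻⁴ × 1.9 = 0.14326 m
Layer 2: 0.8 × 1.7×10⁻⁴ × 160 = 0.02176 m
450–1650 m: 0.81×10⁻⁴ × 0.18 × 1200 = 0.017496 m
Δh = 0.14326 + 0.02176 + 0.017496 = 0.182516 m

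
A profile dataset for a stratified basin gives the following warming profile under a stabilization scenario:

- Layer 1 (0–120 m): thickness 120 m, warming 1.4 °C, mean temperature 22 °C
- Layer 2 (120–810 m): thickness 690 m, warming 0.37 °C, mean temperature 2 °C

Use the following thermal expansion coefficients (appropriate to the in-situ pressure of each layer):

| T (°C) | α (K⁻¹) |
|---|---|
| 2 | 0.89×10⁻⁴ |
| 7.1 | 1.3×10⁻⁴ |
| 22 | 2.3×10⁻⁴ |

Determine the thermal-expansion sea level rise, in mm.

Δh = 61 mm

Layer 1 at 22 °C → α = 2.3×10⁻⁴ K⁻¹
Layer 2 at 2 °C → α = 0.89×10⁻⁴ K⁻¹
Layer 1: 2.3×10⁻⁴ × 120 × 1.4 = 0.03864 m
690 × 0.37 × 0.89×10⁻⁴ = 0.0227217 m
Δh = 0.03864 + 0.0227217 = 0.0613617 m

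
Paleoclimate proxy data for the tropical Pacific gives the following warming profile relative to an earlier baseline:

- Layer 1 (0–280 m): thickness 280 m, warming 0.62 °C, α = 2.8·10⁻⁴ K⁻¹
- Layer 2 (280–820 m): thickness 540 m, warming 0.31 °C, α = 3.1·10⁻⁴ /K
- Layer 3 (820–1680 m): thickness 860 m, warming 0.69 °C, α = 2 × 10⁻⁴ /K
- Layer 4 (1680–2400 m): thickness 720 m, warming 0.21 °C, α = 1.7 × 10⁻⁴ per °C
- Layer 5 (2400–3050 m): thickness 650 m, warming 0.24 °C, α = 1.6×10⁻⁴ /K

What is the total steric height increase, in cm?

Δh = 27 cm

Layer 1: 2.8×10⁻⁴ × 0.62 × 280 = 0.048608 m
540 × 0.31 × 3.1×10⁻⁴ = 0.051894 m
Layer 3: 0.69 × 2×10⁻⁴ × 860 = 0.11868 m
720 × 0.21 × 1.7×10⁻⁴ = 0.025704 m
0.24 × 650 × 1.6×10⁻⁴ = 0.02496 m
Δh = 0.048608 + 0.051894 + 0.11868 + 0.025704 + 0.02496 = 0.269846 m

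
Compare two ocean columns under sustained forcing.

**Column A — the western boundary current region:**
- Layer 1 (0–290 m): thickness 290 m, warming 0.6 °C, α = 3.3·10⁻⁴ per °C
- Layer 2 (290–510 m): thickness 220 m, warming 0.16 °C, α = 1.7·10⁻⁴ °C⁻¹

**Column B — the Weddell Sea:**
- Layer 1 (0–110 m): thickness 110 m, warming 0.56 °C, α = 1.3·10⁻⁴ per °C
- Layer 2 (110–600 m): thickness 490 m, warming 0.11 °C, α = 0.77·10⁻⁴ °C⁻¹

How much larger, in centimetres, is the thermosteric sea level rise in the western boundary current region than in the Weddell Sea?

5.1 cm

A Layer 1: 0.6 × 3.3×10⁻⁴ × 290 = 0.05742 m
A 0.16 × 220 × 1.7×10⁻⁴ = 0.005984 m
A total: 0.063404 m
B 1.3×10⁻⁴ × 110 × 0.56 = 0.008008 m
B 0.11 × 0.77×10⁻⁴ × 490 = 0.0041503 m
B total: 0.0121583 m
Difference: 0.063404 − 0.0121583 = 0.0512457 m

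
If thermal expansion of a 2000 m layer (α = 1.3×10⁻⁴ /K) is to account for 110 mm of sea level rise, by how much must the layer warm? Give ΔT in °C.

about 0.42 °C

ΔT = Δh/(αH) = 0.11 / (1.3×10⁻⁴ × 2000) ≈ 0.4231 °C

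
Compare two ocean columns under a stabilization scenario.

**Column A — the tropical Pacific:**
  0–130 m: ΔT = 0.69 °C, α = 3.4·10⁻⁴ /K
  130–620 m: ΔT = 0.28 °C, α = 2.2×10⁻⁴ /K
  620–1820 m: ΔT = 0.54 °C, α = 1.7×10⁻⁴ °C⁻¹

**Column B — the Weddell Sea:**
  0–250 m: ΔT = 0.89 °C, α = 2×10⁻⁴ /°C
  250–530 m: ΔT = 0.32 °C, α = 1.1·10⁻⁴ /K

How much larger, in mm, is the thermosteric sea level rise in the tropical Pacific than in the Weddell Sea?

A Layer 1: 130 × 0.69 × 3.4×10⁻⁴ = 0.030498 m
A Layer 2: 2.2×10⁻⁴ × 490 × 0.28 = 0.030184 m
A 620–1820 m: 1200 × 0.54 × 1.7×10⁻⁴ = 0.11016 m
A total: 0.170842 m
B Layer 1: 2×10⁻⁴ × 0.89 × 250 = 0.04450 m
B 250–530 m: 1.1×10⁻⁴ × 0.32 × 280 = 0.009856 m
B total: 0.054356 m
Difference: 0.170842 − 0.054356 = 0.116486 m

116 mm larger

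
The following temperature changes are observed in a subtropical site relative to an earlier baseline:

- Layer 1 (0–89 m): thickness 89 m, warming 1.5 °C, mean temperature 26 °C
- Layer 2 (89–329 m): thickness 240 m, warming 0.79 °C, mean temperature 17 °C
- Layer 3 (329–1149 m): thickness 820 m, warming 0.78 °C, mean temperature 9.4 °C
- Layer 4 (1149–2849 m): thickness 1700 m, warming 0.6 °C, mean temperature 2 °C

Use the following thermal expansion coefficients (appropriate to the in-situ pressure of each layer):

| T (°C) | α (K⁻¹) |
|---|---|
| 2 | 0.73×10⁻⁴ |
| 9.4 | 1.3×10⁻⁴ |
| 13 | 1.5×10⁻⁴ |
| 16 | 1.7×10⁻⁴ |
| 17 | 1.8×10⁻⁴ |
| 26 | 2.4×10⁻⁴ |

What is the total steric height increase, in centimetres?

Layer 1 at 26 °C → α = 2.4×10⁻⁴ K⁻¹
Layer 2 at 17 °C → α = 1.8×10⁻⁴ K⁻¹
Layer 3 at 9.4 °C → α = 1.3×10⁻⁴ K⁻¹
Layer 4 at 2 °C → α = 0.73×10⁻⁴ K⁻¹
Layer 1: 2.4×10⁻⁴ × 1.5 × 89 = 0.03204 m
89–329 m: 0.79 × 1.8×10⁻⁴ × 240 = 0.034128 m
Layer 3: 820 × 0.78 × 1.3×10⁻⁴ = 0.083148 m
Layer 4: 1700 × 0.73×10⁻⁴ × 0.6 = 0.07446 m
Δh = 0.03204 + 0.034128 + 0.083148 + 0.07446 = 0.223776 m

22.4 cm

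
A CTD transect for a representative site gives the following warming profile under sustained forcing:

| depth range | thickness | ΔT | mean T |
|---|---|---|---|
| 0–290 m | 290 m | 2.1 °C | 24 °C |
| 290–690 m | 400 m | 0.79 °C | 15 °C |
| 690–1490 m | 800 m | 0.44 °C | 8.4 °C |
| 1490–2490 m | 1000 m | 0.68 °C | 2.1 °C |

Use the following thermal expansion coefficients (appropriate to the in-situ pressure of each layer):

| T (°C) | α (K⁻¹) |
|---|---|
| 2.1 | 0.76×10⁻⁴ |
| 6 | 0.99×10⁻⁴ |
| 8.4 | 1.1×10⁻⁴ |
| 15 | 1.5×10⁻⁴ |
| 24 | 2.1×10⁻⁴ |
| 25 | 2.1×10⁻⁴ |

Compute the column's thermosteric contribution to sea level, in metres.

about 0.27 m

Layer 1 at 24 °C → α = 2.1×10⁻⁴ K⁻¹
Layer 2 at 15 °C → α = 1.5×10⁻⁴ K⁻¹
Layer 3 at 8.4 °C → α = 1.1×10⁻⁴ K⁻¹
Layer 4 at 2.1 °C → α = 0.76×10⁻⁴ K⁻¹
2.1 × 2.1×10⁻⁴ × 290 = 0.12789 m
290–690 m: 400 × 1.5×10⁻⁴ × 0.79 = 0.04740 m
800 × 0.44 × 1.1×10⁻⁴ = 0.03872 m
0.68 × 1000 × 0.76×10⁻⁴ = 0.05168 m
Δh = 0.12789 + 0.04740 + 0.03872 + 0.05168 = 0.26569 m ≈ 0.27 m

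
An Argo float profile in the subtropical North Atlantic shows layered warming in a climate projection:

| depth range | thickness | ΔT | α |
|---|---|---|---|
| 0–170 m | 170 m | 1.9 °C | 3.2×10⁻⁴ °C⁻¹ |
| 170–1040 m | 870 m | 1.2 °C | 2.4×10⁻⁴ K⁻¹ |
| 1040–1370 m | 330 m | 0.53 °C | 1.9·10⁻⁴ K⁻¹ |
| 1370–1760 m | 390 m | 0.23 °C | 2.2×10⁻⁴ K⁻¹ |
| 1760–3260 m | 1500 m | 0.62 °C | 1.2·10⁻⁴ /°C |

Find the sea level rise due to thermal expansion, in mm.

Layer 1: 1.9 × 3.2×10⁻⁴ × 170 = 0.10336 m
2.4×10⁻⁴ × 1.2 × 870 = 0.25056 m
1040–1370 m: 1.9×10⁻⁴ × 330 × 0.53 = 0.033231 m
390 × 0.23 × 2.2×10⁻⁴ = 0.019734 m
1.2×10⁻⁴ × 1500 × 0.62 = 0.11160 m
Δh = 0.10336 + 0.25056 + 0.033231 + 0.019734 + 0.11160 = 0.518485 m ≈ 518 mm

about 518 mm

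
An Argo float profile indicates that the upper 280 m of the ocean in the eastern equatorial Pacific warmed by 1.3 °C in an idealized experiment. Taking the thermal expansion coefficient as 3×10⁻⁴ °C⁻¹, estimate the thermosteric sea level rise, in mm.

109 mm

Δh = αΔT·H = 3×10⁻⁴ × 1.3 × 280 = 0.10920 m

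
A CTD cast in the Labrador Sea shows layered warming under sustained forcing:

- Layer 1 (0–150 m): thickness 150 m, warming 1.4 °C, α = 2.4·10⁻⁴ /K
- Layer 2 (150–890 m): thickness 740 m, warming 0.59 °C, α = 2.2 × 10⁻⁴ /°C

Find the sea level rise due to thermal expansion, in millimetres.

Δh ≈ 146 mm

150 × 1.4 × 2.4×10⁻⁴ = 0.05040 m
2.2×10⁻⁴ × 0.59 × 740 = 0.096052 m
Δh = 0.05040 + 0.096052 = 0.146452 m ≈ 146 mm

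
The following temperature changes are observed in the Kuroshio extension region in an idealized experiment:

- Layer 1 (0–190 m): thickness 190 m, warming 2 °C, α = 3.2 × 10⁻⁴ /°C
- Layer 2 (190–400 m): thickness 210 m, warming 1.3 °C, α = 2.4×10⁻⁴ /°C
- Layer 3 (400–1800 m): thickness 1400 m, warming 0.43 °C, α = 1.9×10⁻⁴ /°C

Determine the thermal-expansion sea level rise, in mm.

0–190 m: 3.2×10⁻⁴ × 2 × 190 = 0.12160 m
190–400 m: 2.4×10⁻⁴ × 210 × 1.3 = 0.06552 m
Layer 3: 0.43 × 1.9×10⁻⁴ × 1400 = 0.11438 m
Δh = 0.12160 + 0.06552 + 0.11438 = 0.30150 m

Δh = 302 mm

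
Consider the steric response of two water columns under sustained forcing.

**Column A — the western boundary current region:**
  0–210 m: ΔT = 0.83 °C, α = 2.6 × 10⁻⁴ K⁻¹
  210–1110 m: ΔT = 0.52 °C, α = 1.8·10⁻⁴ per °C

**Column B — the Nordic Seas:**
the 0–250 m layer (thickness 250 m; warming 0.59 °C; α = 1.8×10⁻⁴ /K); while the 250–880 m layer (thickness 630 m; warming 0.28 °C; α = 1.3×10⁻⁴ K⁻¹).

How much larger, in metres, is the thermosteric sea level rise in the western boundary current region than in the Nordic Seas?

Δh_A − Δh_B ≈ 0.080 m

A Layer 1: 0.83 × 2.6×10⁻⁴ × 210 = 0.045318 m
A Layer 2: 900 × 1.8×10⁻⁴ × 0.52 = 0.08424 m
A total: 0.129558 m
B 0–250 m: 0.59 × 1.8×10⁻⁴ × 250 = 0.02655 m
B 250–880 m: 0.28 × 1.3×10⁻⁴ × 630 = 0.022932 m
B total: 0.049482 m
Difference: 0.129558 − 0.049482 = 0.080076 m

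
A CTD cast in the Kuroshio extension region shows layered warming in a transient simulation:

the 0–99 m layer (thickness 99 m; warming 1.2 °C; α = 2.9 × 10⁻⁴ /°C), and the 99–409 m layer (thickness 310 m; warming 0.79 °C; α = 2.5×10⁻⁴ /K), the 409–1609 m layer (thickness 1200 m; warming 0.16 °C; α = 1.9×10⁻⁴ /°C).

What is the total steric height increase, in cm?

Δh = 13 cm

1.2 × 2.9×10⁻⁴ × 99 = 0.034452 m
0.79 × 310 × 2.5×10⁻⁴ = 0.061225 m
1200 × 1.9×10⁻⁴ × 0.16 = 0.03648 m
Δh = 0.034452 + 0.061225 + 0.03648 = 0.132157 m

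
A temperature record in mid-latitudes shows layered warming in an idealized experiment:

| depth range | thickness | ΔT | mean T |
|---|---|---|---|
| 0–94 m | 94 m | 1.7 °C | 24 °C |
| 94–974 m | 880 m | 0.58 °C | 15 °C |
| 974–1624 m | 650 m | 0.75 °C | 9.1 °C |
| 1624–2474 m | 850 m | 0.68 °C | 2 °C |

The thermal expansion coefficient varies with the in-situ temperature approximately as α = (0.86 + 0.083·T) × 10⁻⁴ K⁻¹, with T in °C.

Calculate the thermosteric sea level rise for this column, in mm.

290 mm of thermosteric rise

Layer 1: α = (0.86 + 0.083×24)×10⁻⁴ = 2.852×10⁻⁴ K⁻¹
Layer 2: α = (0.86 + 0.083×15)×10⁻⁴ = 2.105×10⁻⁴ K⁻¹
Layer 3: α = (0.86 + 0.083×9.1)×10⁻⁴ = 1.6153×10⁻⁴ K⁻¹
Layer 4: α = (0.86 + 0.083×2)×10⁻⁴ = 1.026×10⁻⁴ K⁻¹
0–94 m: 1.7 × 2.852×10⁻⁴ × 94 = 0.04557496 m
Layer 2: 0.58 × 880 × 2.105×10⁻⁴ = 0.1074392 m
0.75 × 1.6153×10⁻⁴ × 650 = 0.078745875 m
Layer 4: 850 × 0.68 × 1.026×10⁻⁴ = 0.0593028 m
Δh = 0.04557496 + 0.1074392 + 0.078745875 + 0.0593028 = 0.291062835 m ≈ 290 mm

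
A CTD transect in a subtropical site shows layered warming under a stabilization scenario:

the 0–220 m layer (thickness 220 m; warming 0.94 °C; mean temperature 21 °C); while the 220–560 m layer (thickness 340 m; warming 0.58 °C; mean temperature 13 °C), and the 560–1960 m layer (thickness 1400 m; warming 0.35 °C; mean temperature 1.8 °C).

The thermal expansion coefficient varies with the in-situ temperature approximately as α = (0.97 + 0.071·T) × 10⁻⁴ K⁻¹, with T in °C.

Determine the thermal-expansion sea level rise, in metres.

Layer 1: α = (0.97 + 0.071×21)×10⁻⁴ = 2.461×10⁻⁴ K⁻¹
Layer 2: α = (0.97 + 0.071×13)×10⁻⁴ = 1.893×10⁻⁴ K⁻¹
Layer 3: α = (0.97 + 0.071×1.8)×10⁻⁴ = 1.0978×10⁻⁴ K⁻¹
220 × 0.94 × 2.461×10⁻⁴ = 0.05089348 m
1.893×10⁻⁴ × 340 × 0.58 = 0.03732996 m
560–1960 m: 1.0978×10⁻⁴ × 0.35 × 1400 = 0.0537922 m
Δh = 0.05089348 + 0.03732996 + 0.0537922 = 0.14201564 m

about 0.14 m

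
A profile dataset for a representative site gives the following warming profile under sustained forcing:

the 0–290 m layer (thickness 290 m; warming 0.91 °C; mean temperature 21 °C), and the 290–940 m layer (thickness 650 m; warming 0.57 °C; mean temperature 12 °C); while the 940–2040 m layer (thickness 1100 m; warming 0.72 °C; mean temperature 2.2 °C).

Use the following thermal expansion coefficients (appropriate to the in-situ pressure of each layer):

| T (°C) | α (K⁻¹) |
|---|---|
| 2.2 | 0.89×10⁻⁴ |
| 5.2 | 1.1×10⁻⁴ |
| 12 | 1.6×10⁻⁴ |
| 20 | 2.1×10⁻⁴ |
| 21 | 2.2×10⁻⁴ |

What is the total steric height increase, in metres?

0.188 m of thermosteric rise

Layer 1 at 21 °C → α = 2.2×10⁻⁴ K⁻¹
Layer 2 at 12 °C → α = 1.6×10⁻⁴ K⁻¹
Layer 3 at 2.2 °C → α = 0.89×10⁻⁴ K⁻¹
290 × 0.91 × 2.2×10⁻⁴ = 0.058058 m
290–940 m: 0.57 × 650 × 1.6×10⁻⁴ = 0.05928 m
940–2040 m: 1100 × 0.72 × 0.89×10⁻⁴ = 0.070488 m
Δh = 0.058058 + 0.05928 + 0.070488 = 0.187826 m ≈ 0.188 m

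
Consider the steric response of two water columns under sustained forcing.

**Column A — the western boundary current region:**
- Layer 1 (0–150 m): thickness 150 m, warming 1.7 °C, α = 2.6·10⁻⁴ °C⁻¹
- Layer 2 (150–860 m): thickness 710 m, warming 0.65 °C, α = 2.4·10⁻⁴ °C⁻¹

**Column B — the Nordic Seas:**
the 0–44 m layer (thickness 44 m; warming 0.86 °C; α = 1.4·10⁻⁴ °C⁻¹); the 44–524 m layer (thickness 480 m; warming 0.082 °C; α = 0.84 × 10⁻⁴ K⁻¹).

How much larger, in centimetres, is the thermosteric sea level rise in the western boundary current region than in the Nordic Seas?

16.8 cm larger

A Layer 1: 1.7 × 2.6×10⁻⁴ × 150 = 0.06630 m
A 2.4×10⁻⁴ × 710 × 0.65 = 0.11076 m
A total: 0.17706 m
B Layer 1: 44 × 1.4×10⁻⁴ × 0.86 = 0.0052976 m
B Layer 2: 0.84×10⁻⁴ × 480 × 0.082 = 0.00330624 m
B total: 0.00860384 m
Difference: 0.17706 − 0.00860384 = 0.16845616 m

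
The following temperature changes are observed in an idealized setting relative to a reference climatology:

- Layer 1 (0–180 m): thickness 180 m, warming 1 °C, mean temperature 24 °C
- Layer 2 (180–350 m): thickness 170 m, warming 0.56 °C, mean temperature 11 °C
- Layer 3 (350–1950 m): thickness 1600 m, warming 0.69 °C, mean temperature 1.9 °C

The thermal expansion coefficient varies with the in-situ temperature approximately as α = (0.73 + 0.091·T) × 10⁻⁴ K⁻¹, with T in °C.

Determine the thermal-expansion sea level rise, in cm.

Layer 1: α = (0.73 + 0.091×24)×10⁻⁴ = 2.914×10⁻⁴ K⁻¹
Layer 2: α = (0.73 + 0.091×11)×10⁻⁴ = 1.731×10⁻⁴ K⁻¹
Layer 3: α = (0.73 + 0.091×1.9)×10⁻⁴ = 0.9029×10⁻⁴ K⁻¹
180 × 1 × 2.914×10⁻⁴ = 0.052452 m
180–350 m: 0.56 × 1.731×10⁻⁴ × 170 = 0.01647912 m
Layer 3: 0.69 × 1600 × 0.9029×10⁻⁴ = 0.09968016 m
Δh = 0.052452 + 0.01647912 + 0.09968016 = 0.16861128 m

about 16.9 cm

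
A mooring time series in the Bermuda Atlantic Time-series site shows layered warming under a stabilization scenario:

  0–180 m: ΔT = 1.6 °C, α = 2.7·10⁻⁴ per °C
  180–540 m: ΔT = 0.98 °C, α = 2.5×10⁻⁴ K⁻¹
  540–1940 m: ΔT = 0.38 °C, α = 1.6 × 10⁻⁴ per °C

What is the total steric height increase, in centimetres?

25.1 cm

0–180 m: 180 × 1.6 × 2.7×10⁻⁴ = 0.07776 m
Layer 2: 360 × 0.98 × 2.5×10⁻⁴ = 0.08820 m
540–1940 m: 1400 × 0.38 × 1.6×10⁻⁴ = 0.08512 m
Δh = 0.07776 + 0.08820 + 0.08512 = 0.25108 m ≈ 25.1 cm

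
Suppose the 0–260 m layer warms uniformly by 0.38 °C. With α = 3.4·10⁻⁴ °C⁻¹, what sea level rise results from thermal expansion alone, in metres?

Δh = αΔT·H = 3.4×10⁻⁴ × 0.38 × 260 = 0.033592 m

Δh ≈ 0.034 m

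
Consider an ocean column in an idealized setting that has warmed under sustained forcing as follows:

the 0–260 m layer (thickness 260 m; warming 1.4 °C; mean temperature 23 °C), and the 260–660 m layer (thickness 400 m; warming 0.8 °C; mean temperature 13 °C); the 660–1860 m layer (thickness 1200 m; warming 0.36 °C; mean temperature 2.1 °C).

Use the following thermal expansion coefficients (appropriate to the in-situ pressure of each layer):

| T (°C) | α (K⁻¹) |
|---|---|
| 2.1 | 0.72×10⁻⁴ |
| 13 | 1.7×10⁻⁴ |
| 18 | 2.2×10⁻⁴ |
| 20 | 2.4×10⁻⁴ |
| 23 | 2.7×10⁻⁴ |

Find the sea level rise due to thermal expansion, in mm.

Layer 1 at 23 °C → α = 2.7×10⁻⁴ K⁻¹
Layer 2 at 13 °C → α = 1.7×10⁻⁴ K⁻¹
Layer 3 at 2.1 °C → α = 0.72×10⁻⁴ K⁻¹
0–260 m: 260 × 1.4 × 2.7×10⁻⁴ = 0.09828 m
260–660 m: 400 × 1.7×10⁻⁴ × 0.8 = 0.05440 m
0.36 × 0.72×10⁻⁴ × 1200 = 0.031104 m
Δh = 0.09828 + 0.05440 + 0.031104 = 0.183784 m ≈ 180 mm

Δh = 180 mm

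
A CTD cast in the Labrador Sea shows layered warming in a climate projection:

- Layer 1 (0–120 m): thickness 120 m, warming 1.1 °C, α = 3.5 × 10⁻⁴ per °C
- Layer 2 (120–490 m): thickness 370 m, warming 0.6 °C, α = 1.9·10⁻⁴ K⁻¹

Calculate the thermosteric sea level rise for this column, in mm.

Δh ≈ 88.4 mm

Layer 1: 120 × 1.1 × 3.5×10⁻⁴ = 0.04620 m
Layer 2: 0.6 × 370 × 1.9×10⁻⁴ = 0.04218 m
Δh = 0.04620 + 0.04218 = 0.08838 m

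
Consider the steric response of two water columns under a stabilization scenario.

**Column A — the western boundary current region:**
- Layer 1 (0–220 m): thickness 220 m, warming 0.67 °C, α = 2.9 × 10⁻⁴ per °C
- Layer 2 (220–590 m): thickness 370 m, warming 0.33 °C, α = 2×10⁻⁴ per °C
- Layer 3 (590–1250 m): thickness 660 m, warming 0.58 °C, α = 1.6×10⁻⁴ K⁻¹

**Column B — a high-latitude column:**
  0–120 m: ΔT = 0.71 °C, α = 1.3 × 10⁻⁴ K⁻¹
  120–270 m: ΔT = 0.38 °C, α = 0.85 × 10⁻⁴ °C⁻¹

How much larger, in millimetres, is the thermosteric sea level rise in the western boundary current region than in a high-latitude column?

A 0–220 m: 0.67 × 220 × 2.9×10⁻⁴ = 0.042746 m
A 2×10⁻⁴ × 370 × 0.33 = 0.02442 m
A Layer 3: 0.58 × 660 × 1.6×10⁻⁴ = 0.061248 m
A total: 0.128414 m
B 0.71 × 1.3×10⁻⁴ × 120 = 0.011076 m
B 120–270 m: 150 × 0.85×10⁻⁴ × 0.38 = 0.004845 m
B total: 0.015921 m
Difference: 0.128414 − 0.015921 = 0.112493 m

110 mm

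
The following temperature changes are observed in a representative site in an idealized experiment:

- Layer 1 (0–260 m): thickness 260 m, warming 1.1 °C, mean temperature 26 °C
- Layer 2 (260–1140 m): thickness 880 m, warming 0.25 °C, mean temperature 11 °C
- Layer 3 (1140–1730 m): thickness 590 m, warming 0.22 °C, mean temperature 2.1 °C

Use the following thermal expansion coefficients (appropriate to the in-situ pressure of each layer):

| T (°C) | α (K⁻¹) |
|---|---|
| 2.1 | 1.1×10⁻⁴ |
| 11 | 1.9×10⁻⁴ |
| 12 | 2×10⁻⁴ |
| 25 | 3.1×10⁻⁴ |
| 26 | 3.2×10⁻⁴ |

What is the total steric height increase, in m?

Layer 1 at 26 °C → α = 3.2×10⁻⁴ K⁻¹
Layer 2 at 11 °C → α = 1.9×10⁻⁴ K⁻¹
Layer 3 at 2.1 °C → α = 1.1×10⁻⁴ K⁻¹
0–260 m: 3.2×10⁻⁴ × 260 × 1.1 = 0.09152 m
880 × 0.25 × 1.9×10⁻⁴ = 0.04180 m
Layer 3: 590 × 1.1×10⁻⁴ × 0.22 = 0.014278 m
Δh = 0.09152 + 0.04180 + 0.014278 = 0.147598 m

Δh = 0.148 m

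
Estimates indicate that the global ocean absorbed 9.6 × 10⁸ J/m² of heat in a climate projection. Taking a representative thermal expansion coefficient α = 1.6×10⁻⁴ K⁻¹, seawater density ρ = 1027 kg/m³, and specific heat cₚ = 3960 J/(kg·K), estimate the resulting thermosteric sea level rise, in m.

about 0.038 m

Δh = αQ/(ρcₚ) = 1.6×10⁻⁴ × 9.6×10⁸ / (1027 × 3960) ≈ 0.037768 m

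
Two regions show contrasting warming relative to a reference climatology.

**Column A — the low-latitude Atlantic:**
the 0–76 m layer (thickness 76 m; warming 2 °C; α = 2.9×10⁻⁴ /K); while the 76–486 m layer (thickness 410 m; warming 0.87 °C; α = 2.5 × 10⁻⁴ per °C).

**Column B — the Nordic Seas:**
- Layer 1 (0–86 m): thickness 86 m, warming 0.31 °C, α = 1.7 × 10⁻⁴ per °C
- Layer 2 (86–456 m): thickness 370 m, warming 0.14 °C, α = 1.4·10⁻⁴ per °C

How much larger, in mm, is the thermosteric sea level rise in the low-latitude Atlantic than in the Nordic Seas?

Δh_A − Δh_B ≈ 120 mm

A 0–76 m: 76 × 2 × 2.9×10⁻⁴ = 0.04408 m
A 0.87 × 410 × 2.5×10⁻⁴ = 0.089175 m
A total: 0.133255 m
B 86 × 1.7×10⁻⁴ × 0.31 = 0.0045322 m
B 1.4×10⁻⁴ × 370 × 0.14 = 0.007252 m
B total: 0.0117842 m
Difference: 0.133255 − 0.0117842 = 0.1214708 m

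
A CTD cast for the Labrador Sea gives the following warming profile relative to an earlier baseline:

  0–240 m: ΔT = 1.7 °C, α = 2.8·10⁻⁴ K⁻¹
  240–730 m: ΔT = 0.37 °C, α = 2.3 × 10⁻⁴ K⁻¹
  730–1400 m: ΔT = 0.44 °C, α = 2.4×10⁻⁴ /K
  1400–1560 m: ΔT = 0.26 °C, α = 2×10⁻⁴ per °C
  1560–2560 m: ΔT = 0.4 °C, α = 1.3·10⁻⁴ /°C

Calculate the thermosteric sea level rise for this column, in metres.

1.7 × 2.8×10⁻⁴ × 240 = 0.11424 m
240–730 m: 2.3×10⁻⁴ × 490 × 0.37 = 0.041699 m
730–1400 m: 2.4×10⁻⁴ × 670 × 0.44 = 0.070752 m
1400–1560 m: 160 × 2×10⁻⁴ × 0.26 = 0.00832 m
Layer 5: 1.3×10⁻⁴ × 1000 × 0.4 = 0.05200 m
Δh = 0.11424 + 0.041699 + 0.070752 + 0.00832 + 0.05200 = 0.287011 m ≈ 0.29 m

0.29 m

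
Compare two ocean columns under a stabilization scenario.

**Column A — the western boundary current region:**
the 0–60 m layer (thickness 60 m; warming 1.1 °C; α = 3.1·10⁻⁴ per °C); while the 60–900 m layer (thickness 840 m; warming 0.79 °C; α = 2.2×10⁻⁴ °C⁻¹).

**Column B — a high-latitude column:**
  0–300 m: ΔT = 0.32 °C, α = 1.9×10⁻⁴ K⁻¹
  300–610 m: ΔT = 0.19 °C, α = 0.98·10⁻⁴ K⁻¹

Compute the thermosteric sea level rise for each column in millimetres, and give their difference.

Δh_A ≈ 166 mm, Δh_B ≈ 24.0 mm; difference ≈ 142 mm

A 60 × 3.1×10⁻⁴ × 1.1 = 0.02046 m
A Layer 2: 2.2×10⁻⁴ × 0.79 × 840 = 0.145992 m
A total: 0.166452 m
B 0–300 m: 0.32 × 300 × 1.9×10⁻⁴ = 0.01824 m
B 310 × 0.98×10⁻⁴ × 0.19 = 0.0057722 m
B total: 0.0240122 m
Difference: 0.166452 − 0.0240122 = 0.1424398 m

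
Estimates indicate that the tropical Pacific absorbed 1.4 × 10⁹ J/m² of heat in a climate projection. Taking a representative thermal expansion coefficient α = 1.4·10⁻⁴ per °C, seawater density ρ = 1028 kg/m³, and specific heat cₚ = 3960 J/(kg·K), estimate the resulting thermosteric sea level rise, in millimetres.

Δh = αQ/(ρcₚ) = 1.4×10⁻⁴ × 1.4×10⁹ / (1028 × 3960) ≈ 0.048147 m

48 mm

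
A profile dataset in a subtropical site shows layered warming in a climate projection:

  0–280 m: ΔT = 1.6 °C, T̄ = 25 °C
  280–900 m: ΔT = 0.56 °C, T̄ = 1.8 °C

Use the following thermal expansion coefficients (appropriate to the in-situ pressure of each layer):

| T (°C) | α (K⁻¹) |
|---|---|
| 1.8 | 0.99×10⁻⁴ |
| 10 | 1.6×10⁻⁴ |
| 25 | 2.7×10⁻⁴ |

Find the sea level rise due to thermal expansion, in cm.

Layer 1 at 25 °C → α = 2.7×10⁻⁴ K⁻¹
Layer 2 at 1.8 °C → α = 0.99×10⁻⁴ K⁻¹
0–280 m: 2.7×10⁻⁴ × 280 × 1.6 = 0.12096 m
0.99×10⁻⁴ × 620 × 0.56 = 0.0343728 m
Δh = 0.12096 + 0.0343728 = 0.1553328 m

Δh = 15.5 cm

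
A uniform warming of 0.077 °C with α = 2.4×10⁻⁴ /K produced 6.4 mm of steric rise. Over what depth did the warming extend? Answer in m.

H = Δh/(αΔT) = 0.0064 / (2.4×10⁻⁴ × 0.077) ≈ 346.3 m

346 m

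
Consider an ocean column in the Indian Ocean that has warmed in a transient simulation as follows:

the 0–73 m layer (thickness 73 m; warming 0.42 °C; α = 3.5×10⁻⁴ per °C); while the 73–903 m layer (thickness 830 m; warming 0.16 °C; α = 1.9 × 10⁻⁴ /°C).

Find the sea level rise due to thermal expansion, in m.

3.5×10⁻⁴ × 73 × 0.42 = 0.010731 m
73–903 m: 830 × 0.16 × 1.9×10⁻⁴ = 0.025232 m
Δh = 0.010731 + 0.025232 = 0.035963 m ≈ 0.0360 m

0.0360 m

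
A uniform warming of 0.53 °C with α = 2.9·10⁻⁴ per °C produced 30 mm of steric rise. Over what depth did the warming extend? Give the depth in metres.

195 m

H = Δh/(αΔT) = 0.03 / (2.9×10⁻⁴ × 0.53) ≈ 195.2 m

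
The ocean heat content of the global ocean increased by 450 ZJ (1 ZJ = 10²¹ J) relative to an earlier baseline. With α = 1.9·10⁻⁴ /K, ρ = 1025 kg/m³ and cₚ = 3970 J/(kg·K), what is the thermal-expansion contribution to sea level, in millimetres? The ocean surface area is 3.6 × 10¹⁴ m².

58.4 mm

Per unit area: Q = 450×10²¹ / (3.6×10¹⁴) = 1.25×10⁹ J/m²
Δh = αQ/(ρcₚ) = 1.9×10⁻⁴ × 1.25×10⁹ / (1025 × 3970) ≈ 0.058365 m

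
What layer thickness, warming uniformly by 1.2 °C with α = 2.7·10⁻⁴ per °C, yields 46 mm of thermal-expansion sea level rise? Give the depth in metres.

142 m

H = Δh/(αΔT) = 0.046 / (2.7×10⁻⁴ × 1.2) ≈ 142.0 m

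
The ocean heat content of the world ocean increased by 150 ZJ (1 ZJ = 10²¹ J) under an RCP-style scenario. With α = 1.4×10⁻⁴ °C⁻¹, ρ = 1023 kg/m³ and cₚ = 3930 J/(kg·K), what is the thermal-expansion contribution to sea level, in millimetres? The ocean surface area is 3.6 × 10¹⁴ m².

about 15 mm

Per unit area: Q = 150×10²¹ / (3.6×10¹⁴) ≈ 4.167×10⁸ J/m²
Δh = αQ/(ρcₚ) = 1.4×10⁻⁴ × 4.167×10⁸ / (1023 × 3930) ≈ 0.014511 m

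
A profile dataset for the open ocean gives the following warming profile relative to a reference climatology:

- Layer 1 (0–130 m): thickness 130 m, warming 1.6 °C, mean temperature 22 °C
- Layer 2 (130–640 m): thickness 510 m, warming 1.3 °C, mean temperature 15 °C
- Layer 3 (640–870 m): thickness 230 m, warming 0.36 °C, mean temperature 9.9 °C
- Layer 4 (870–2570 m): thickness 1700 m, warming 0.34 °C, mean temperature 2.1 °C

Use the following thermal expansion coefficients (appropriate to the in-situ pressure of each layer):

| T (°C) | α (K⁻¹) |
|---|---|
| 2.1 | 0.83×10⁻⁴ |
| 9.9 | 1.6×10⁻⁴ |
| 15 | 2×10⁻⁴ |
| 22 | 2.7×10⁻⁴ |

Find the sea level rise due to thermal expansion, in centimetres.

Δh ≈ 25.0 cm

Layer 1 at 22 °C → α = 2.7×10⁻⁴ K⁻¹
Layer 2 at 15 °C → α = 2×10⁻⁴ K⁻¹
Layer 3 at 9.9 °C → α = 1.6×10⁻⁴ K⁻¹
Layer 4 at 2.1 °C → α = 0.83×10⁻⁴ K⁻¹
0–130 m: 1.6 × 2.7×10⁻⁴ × 130 = 0.05616 m
130–640 m: 1.3 × 2×10⁻⁴ × 510 = 0.13260 m
Layer 3: 1.6×10⁻⁴ × 230 × 0.36 = 0.013248 m
870–2570 m: 0.83×10⁻⁴ × 0.34 × 1700 = 0.047974 m
Δh = 0.05616 + 0.13260 + 0.013248 + 0.047974 = 0.249982 m ≈ 25.0 cm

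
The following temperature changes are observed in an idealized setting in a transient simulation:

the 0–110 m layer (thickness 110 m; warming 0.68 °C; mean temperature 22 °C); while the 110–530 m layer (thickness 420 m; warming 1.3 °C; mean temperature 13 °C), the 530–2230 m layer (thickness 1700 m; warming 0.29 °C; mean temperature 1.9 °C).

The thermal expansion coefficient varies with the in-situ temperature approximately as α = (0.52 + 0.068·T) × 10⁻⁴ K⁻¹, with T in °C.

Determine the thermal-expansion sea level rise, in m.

Layer 1: α = (0.52 + 0.068×22)×10⁻⁴ = 2.016×10⁻⁴ K⁻¹
Layer 2: α = (0.52 + 0.068×13)×10⁻⁴ = 1.404×10⁻⁴ K⁻¹
Layer 3: α = (0.52 + 0.068×1.9)×10⁻⁴ = 0.6492×10⁻⁴ K⁻¹
0–110 m: 110 × 0.68 × 2.016×10⁻⁴ = 0.01507968 m
1.3 × 420 × 1.404×10⁻⁴ = 0.0766584 m
530–2230 m: 0.29 × 0.6492×10⁻⁴ × 1700 = 0.03200556 m
Δh = 0.01507968 + 0.0766584 + 0.03200556 = 0.12374364 m ≈ 0.124 m

0.124 m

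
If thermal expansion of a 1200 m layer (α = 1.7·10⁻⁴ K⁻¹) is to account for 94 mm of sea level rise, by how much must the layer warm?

ΔT = Δh/(αH) = 0.094 / (1.7×10⁻⁴ × 1200) ≈ 0.4608 K

ΔT ≈ 0.461 K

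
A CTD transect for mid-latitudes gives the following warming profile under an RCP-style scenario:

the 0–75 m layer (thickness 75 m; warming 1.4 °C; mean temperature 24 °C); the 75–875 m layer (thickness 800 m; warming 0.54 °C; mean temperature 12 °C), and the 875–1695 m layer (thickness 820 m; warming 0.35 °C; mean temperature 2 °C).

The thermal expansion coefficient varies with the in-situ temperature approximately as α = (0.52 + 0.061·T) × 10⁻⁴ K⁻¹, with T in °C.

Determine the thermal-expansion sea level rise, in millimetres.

Layer 1: α = (0.52 + 0.061×24)×10⁻⁴ = 1.984×10⁻⁴ K⁻¹
Layer 2: α = (0.52 + 0.061×12)×10⁻⁴ = 1.252×10⁻⁴ K⁻¹
Layer 3: α = (0.52 + 0.061×2)×10⁻⁴ = 0.642×10⁻⁴ K⁻¹
0–75 m: 1.4 × 75 × 1.984×10⁻⁴ = 0.020832 m
1.252×10⁻⁴ × 800 × 0.54 = 0.0540864 m
875–1695 m: 820 × 0.642×10⁻⁴ × 0.35 = 0.0184254 m
Δh = 0.020832 + 0.0540864 + 0.0184254 = 0.0933438 m

about 93.3 mm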